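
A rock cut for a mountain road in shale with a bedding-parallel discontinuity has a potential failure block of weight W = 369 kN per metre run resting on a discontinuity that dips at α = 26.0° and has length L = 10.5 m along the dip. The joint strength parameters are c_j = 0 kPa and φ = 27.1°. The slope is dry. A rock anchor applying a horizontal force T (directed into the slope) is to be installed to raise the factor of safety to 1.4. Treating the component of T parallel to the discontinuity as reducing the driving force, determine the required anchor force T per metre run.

T = 38 kN/m

Resolving forces along and normal to the sliding plane, with the horizontal anchor force T adding T·sinα to the effective normal force and T·cosα acting up the plane against the driving force:
FS = [c_jL + (W cosα + T sinα) tanφ] / [W sinα − T cosα]
Without the anchor: N' = 331.7 kN/m, driving T_d = 161.8 kN/m, resisting R = 0·10.5 + 331.7·tan27.1° = 169.7 kN/m, FS = 1.05.
Setting FS = 1.4 and solving for T:
1.4·(161.8 − T cos26.0°) = 169.7 + T sin26.0°·tan27.1°
T·(sin26.0°·tan27.1° + 1.4·cos26.0°) = 1.4·161.8 − 169.7
T·(0.4384·0.5117 + 1.4·0.8988) = 226.5 − 169.7 = 56.7
T·1.4826 = 56.7
T = 38.3 kN/m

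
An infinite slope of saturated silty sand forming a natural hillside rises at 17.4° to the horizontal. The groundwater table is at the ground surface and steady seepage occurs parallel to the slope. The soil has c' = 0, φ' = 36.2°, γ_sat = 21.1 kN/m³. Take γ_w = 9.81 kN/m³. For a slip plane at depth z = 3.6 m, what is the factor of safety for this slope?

FS = 1.25

With seepage parallel to the slope and the water table at the surface, the effective normal stress on the slip plane uses the buoyant unit weight γ' = γ_sat − γ_w while the driving shear stress uses γ_sat:
FS = [c' + γ' z cos²β tanφ'] / [γ_sat z sinβ cosβ]
(For c' = 0 this reduces to FS = (γ'/γ_sat)·tanφ'/tanβ.)
γ' = 21.1 − 9.81 = 11.29 kN/m³
Numerator = 0.0 + 11.29·3.6·cos²17.4°·tan36.2° = 0.0 + 11.29·3.6·0.9106·0.7319 = 27.087 kPa
Denominator = 21.1·3.6·sin17.4°·cos17.4° = 21.1·3.6·0.2990·0.9542 = 21.676 kPa
FS = 27.087 / 21.676 = 1.250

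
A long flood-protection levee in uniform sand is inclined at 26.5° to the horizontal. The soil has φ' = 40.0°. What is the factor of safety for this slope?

For a dry cohesionless infinite slope the factor of safety is FS = tanφ' / tanβ.
FS = tan40.0° / tan26.5° = 0.8391 / 0.4986 = 1.683

FS = 1.68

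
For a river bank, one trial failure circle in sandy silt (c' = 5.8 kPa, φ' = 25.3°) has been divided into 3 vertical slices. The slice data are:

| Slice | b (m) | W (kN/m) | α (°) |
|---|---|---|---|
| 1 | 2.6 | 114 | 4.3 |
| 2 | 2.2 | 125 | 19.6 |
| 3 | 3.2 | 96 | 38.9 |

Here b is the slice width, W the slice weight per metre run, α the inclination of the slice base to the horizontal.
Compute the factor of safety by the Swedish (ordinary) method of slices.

FS = 1.78

Ordinary method of slices: FS = Σ[c'·Δl_i + (W_i cosα_i)·tanφ'] / Σ W_i sinα_i, with Δl_i = b_i / cosα_i.
Slice 1: Δl = 2.6/cos4.3° = 2.607 m; N'_1 = 114·cos4.3° = 113.7; c'Δl = 15.12; W sinα = 8.5
Slice 2: Δl = 2.2/cos19.6° = 2.335 m; N'_2 = 125·cos19.6° = 117.8; c'Δl = 13.54; W sinα = 41.9
Slice 3: Δl = 3.2/cos38.9° = 4.112 m; N'_3 = 96·cos38.9° = 74.7; c'Δl = 23.85; W sinα = 60.3
Σc'Δl = 52.5 kN/m; ΣN' = 306.1 kN/m; ΣW sinα = 110.8 kN/m
Resisting = 52.5 + 306.1·tan25.3° = 52.5 + 144.7 = 197.2 kN/m
FS = 197.2 / 110.8 = 1.781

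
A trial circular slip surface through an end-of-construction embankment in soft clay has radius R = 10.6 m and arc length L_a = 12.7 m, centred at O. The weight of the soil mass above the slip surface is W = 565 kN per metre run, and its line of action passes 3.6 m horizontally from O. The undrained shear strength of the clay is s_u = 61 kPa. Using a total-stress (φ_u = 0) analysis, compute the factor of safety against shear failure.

FS = 4.04

Taking moments about the centre O, the resisting moment is provided by the undrained shear strength acting along the arc:
M_R = s_u·L_a·R = 61·12.70·10.6 = 8211.8 kN·m/m
M_D = W·d = 565·3.6 = 2034.0 kN·m/m
FS = M_R / M_D = 8211.8 / 2034.0 = 4.037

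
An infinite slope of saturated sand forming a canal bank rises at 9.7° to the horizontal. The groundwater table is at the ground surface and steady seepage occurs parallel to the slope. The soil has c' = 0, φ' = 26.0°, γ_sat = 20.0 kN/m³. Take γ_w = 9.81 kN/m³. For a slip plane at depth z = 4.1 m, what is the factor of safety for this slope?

FS = 1.45

With seepage parallel to the slope and the water table at the surface, the effective normal stress on the slip plane uses the buoyant unit weight γ' = γ_sat − γ_w while the driving shear stress uses γ_sat:
FS = [c' + γ' z cos²β tanφ'] / [γ_sat z sinβ cosβ]
(For c' = 0 this reduces to FS = (γ'/γ_sat)·tanφ'/tanβ.)
γ' = 20.0 − 9.81 = 10.19 kN/m³
Numerator = 0.0 + 10.19·4.1·cos²9.7°·tan26.0° = 0.0 + 10.19·4.1·0.9716·0.4877 = 19.799 kPa
Denominator = 20.0·4.1·sin9.7°·cos9.7° = 20.0·4.1·0.1685·0.9857 = 13.619 kPa
FS = 19.799 / 13.619 = 1.454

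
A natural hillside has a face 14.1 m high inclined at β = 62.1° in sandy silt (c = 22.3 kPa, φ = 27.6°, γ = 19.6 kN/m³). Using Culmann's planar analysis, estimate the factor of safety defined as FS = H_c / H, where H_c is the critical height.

FS = 1.44

H_c = (4c/γ) · sinβ cosφ / [1 − cos(β − φ)]
    = (4·22.3/19.6) · sin62.1°·cos27.6° / [1 − cos34.5°]
    = 4.551 · 0.7832 / 0.1759 = 20.27 m
FS = H_c / H = 20.27 / 14.1 = 1.437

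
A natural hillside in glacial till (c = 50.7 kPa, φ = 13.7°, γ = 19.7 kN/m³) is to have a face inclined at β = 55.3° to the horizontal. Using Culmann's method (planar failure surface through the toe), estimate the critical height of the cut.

Culmann's analysis gives the critical failure plane at α_cr = (β + φ)/2 = (55.3 + 13.7)/2 = 34.5°, and the critical height
H_c = (4c/γ) · sinβ cosφ / [1 − cos(β − φ)]
    = (4·50.7/19.7) · sin55.3°·cos13.7° / [1 − cos(41.6°)]
    = 10.294 · 0.8221·0.9715 / [1 − 0.7478]
    = 10.294 · 0.7988 / 0.2522
    = 32.60 m

H_c = 32.60 m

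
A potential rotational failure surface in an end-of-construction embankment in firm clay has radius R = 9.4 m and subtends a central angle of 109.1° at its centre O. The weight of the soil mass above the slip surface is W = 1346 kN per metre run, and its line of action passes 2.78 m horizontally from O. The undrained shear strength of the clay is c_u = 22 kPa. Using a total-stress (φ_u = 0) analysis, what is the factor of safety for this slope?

Taking moments about the centre O, the resisting moment is provided by the undrained shear strength acting along the arc:
Arc length L_a = R·θ = 9.4·(109.1°·π/180) = 9.4·1.9042 = 17.90 m
M_R = c_u·L_a·R = 22·17.90·9.4 = 3701.5 kN·m/m
M_D = W·d = 1346·2.78 = 3741.9 kN·m/m
FS = M_R / M_D = 3701.5 / 3741.9 = 0.989

FS = 0.99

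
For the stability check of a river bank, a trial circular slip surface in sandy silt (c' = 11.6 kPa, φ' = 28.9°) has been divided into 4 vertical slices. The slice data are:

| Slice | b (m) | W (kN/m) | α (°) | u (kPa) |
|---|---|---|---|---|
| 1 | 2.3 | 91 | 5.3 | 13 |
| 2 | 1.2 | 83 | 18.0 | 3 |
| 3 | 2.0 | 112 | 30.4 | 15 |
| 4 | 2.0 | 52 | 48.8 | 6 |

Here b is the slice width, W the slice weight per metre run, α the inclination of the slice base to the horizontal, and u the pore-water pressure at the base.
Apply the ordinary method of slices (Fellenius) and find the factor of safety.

Ordinary method of slices: FS = Σ[c'·Δl_i + (W_i cosα_i − u_i·Δl_i)·tanφ'] / Σ W_i sinα_i, with Δl_i = b_i / cosα_i.
Slice 1: Δl = 2.3/cos5.3° = 2.310 m; N'_1 = 91·cos5.3° − 13·2.310 = 60.6; c'Δl = 26.79; W sinα = 8.4
Slice 2: Δl = 1.2/cos18.0° = 1.262 m; N'_2 = 83·cos18.0° − 3·1.262 = 75.2; c'Δl = 14.64; W sinα = 25.6
Slice 3: Δl = 2.0/cos30.4° = 2.319 m; N'_3 = 112·cos30.4° − 15·2.319 = 61.8; c'Δl = 26.90; W sinα = 56.7
Slice 4: Δl = 2.0/cos48.8° = 3.036 m; N'_4 = 52·cos48.8° − 6·3.036 = 16.0; c'Δl = 35.22; W sinα = 39.1
Σc'Δl = 103.6 kN/m; ΣN' = 213.6 kN/m; ΣW sinα = 129.9 kN/m
Resisting = 103.6 + 213.6·tan28.9° = 103.6 + 117.9 = 221.5 kN/m
FS = 221.5 / 129.9 = 1.705

FS = 1.71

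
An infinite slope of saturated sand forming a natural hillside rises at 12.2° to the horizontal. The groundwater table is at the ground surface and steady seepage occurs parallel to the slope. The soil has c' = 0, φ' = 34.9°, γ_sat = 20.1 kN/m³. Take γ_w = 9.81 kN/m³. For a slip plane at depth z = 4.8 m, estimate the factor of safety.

With seepage parallel to the slope and the water table at the surface, the effective normal stress on the slip plane uses the buoyant unit weight γ' = γ_sat − γ_w while the driving shear stress uses γ_sat:
FS = [c' + γ' z cos²β tanφ'] / [γ_sat z sinβ cosβ]
(For c' = 0 this reduces to FS = (γ'/γ_sat)·tanφ'/tanβ.)
γ' = 20.1 − 9.81 = 10.29 kN/m³
Numerator = 0.0 + 10.29·4.8·cos²12.2°·tan34.9° = 0.0 + 10.29·4.8·0.9553·0.6976 = 32.918 kPa
Denominator = 20.1·4.8·sin12.2°·cos12.2° = 20.1·4.8·0.2113·0.9774 = 19.928 kPa
FS = 32.918 / 19.928 = 1.652

FS = 1.65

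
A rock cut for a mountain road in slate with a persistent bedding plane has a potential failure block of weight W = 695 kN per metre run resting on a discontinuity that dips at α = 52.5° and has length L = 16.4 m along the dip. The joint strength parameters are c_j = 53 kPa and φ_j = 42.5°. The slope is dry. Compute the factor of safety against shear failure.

Resolving the block weight along and normal to the plane and applying the Mohr–Coulomb strength on the joint:
N' = W cosα = 695·cos52.5° = 423.1 kN/m
Driving force T = W sinα = 695·sin52.5° = 551.4 kN/m
Resisting force R = c_j·L + N'·tanφ_j = 53·16.4 + 423.1·tan42.5° = 869.2 + 387.7 = 1256.9 kN/m
FS = R / T = 1256.9 / 551.4 = 2.280

FS = 2.28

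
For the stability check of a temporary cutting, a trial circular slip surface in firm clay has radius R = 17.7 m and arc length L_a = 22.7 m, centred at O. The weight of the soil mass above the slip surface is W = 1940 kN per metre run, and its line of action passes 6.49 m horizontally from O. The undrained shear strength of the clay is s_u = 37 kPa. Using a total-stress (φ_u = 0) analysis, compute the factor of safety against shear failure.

FS = 1.18

Taking moments about the centre O, the resisting moment is provided by the undrained shear strength acting along the arc:
M_R = s_u·L_a·R = 37·22.70·17.7 = 14866.2 kN·m/m
M_D = W·d = 1940·6.49 = 12590.6 kN·m/m
FS = M_R / M_D = 14866.2 / 12590.6 = 1.181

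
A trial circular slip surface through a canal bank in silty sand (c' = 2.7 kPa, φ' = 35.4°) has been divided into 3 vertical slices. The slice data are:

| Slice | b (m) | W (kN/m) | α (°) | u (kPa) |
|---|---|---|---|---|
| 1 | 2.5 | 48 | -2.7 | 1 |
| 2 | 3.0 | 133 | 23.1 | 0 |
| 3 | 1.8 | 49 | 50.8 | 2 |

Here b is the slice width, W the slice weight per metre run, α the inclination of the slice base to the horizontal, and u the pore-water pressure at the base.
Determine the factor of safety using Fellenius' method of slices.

FS = 1.83

Ordinary method of slices: FS = Σ[c'·Δl_i + (W_i cosα_i − u_i·Δl_i)·tanφ'] / Σ W_i sinα_i, with Δl_i = b_i / cosα_i.
Slice 1: Δl = 2.5/cos(-2.7°) = 2.503 m; N'_1 = 48·cos(-2.7°) − 1·2.503 = 45.4; c'Δl = 6.76; W sinα = -2.3
Slice 2: Δl = 3.0/cos23.1° = 3.262 m; N'_2 = 133·cos23.1° − 0·3.262 = 122.3; c'Δl = 8.81; W sinα = 52.2
Slice 3: Δl = 1.8/cos50.8° = 2.848 m; N'_3 = 49·cos50.8° − 2·2.848 = 25.3; c'Δl = 7.69; W sinα = 38.0
Σc'Δl = 23.3 kN/m; ΣN' = 193.1 kN/m; ΣW sinα = 87.9 kN/m
Resisting = 23.3 + 193.1·tan35.4° = 23.3 + 137.2 = 160.4 kN/m
FS = 160.4 / 87.9 = 1.826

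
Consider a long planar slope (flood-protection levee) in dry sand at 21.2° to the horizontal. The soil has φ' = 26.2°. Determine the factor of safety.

For a dry cohesionless infinite slope the factor of safety is FS = tanφ' / tanβ.
FS = tan26.2° / tan21.2° = 0.4921 / 0.3879 = 1.269

FS = 1.27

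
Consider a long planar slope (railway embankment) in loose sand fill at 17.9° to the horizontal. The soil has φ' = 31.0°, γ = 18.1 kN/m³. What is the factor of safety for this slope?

FS = 1.86

For a dry cohesionless infinite slope the factor of safety is FS = tanφ' / tanβ.
FS = tan31.0° / tan17.9° = 0.6009 / 0.3230 = 1.860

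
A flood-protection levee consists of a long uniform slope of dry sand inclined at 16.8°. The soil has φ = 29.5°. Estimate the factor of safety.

FS = 1.87

For a dry cohesionless infinite slope the factor of safety is FS = tanφ / tanβ.
FS = tan29.5° / tan16.8° = 0.5658 / 0.3019 = 1.874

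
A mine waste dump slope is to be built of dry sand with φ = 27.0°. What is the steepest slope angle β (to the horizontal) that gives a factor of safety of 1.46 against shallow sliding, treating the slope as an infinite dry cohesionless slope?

β = 19.2°

For an infinite dry cohesionless slope FS = tanφ/tanβ, so tanβ = tanφ / FS.
tanβ = tan27.0° / 1.46 = 0.5095 / 1.46 = 0.3490
β = arctan(0.3490) = 19.24°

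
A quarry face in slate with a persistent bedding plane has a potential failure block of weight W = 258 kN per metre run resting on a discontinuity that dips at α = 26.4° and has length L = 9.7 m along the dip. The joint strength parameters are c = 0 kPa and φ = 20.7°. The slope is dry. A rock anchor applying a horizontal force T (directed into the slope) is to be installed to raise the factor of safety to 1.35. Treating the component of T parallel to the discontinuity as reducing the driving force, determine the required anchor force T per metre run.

T = 49 kN/m

Resolving forces along and normal to the sliding plane, with the horizontal anchor force T adding T·sinα to the effective normal force and T·cosα acting up the plane against the driving force:
FS = [cL + (W cosα + T sinα) tanφ] / [W sinα − T cosα]
Without the anchor: N' = 231.1 kN/m, driving T_d = 114.7 kN/m, resisting R = 0·9.7 + 231.1·tan20.7° = 87.3 kN/m, FS = 0.76.
Setting FS = 1.35 and solving for T:
1.35·(114.7 − T cos26.4°) = 87.3 + T sin26.4°·tan20.7°
T·(sin26.4°·tan20.7° + 1.35·cos26.4°) = 1.35·114.7 − 87.3
T·(0.4446·0.3779 + 1.35·0.8957) = 154.9 − 87.3 = 67.5
T·1.3772 = 67.5
T = 49.0 kN/m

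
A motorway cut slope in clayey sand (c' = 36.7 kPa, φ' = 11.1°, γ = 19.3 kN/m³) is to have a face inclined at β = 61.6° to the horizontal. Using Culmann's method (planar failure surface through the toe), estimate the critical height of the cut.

H_c = 18.04 m

Culmann's analysis gives the critical failure plane at α_cr = (β + φ')/2 = (61.6 + 11.1)/2 = 36.4°, and the critical height
H_c = (4c'/γ) · sinβ cosφ' / [1 − cos(β − φ')]
    = (4·36.7/19.3) · sin61.6°·cos11.1° / [1 − cos(50.5°)]
    = 7.606 · 0.8796·0.9813 / [1 − 0.6361]
    = 7.606 · 0.8632 / 0.3639
    = 18.04 m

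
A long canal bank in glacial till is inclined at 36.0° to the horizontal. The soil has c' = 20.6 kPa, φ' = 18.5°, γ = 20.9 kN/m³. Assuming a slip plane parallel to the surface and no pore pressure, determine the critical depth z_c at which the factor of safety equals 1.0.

Setting FS = 1.00 in FS = [c' + γz cos²β tanφ'] / [γz sinβ cosβ] and solving for z:
z = c' / [γ cosβ (FS·sinβ − cosβ·tanφ')]
  = 20.6 / [20.9·cos36.0°·(1.00·sin36.0° − cos36.0°·tan18.5°)]
  = 20.6 / [20.9·0.8090·(1.00·0.5878 − 0.8090·0.3346)]
  = 20.6 / 5.3615 = 3.842 m

z_c = 3.84 m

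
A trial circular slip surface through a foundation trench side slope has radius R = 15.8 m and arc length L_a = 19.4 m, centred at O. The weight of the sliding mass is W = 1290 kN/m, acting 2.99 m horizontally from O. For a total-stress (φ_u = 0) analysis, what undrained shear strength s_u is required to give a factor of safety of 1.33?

s_u = 16.7 kPa

FS = s_u·L_a·R / (W·d), so s_u = FS·W·d / (L_a·R).
s_u = 1.33·1290·2.99 / (19.40·15.8) = 5129.9 / 306.52 = 16.74 kPa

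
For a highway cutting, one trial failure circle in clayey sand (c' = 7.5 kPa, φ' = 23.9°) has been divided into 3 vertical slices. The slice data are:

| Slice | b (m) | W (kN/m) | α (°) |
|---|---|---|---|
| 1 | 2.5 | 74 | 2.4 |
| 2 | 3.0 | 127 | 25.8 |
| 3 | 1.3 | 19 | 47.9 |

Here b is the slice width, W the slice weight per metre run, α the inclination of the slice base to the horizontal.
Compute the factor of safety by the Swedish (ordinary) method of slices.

FS = 2.03

Ordinary method of slices: FS = Σ[c'·Δl_i + (W_i cosα_i)·tanφ'] / Σ W_i sinα_i, with Δl_i = b_i / cosα_i.
Slice 1: Δl = 2.5/cos2.4° = 2.502 m; N'_1 = 74·cos2.4° = 73.9; c'Δl = 18.77; W sinα = 3.1
Slice 2: Δl = 3.0/cos25.8° = 3.332 m; N'_2 = 127·cos25.8° = 114.3; c'Δl = 24.99; W sinα = 55.3
Slice 3: Δl = 1.3/cos47.9° = 1.939 m; N'_3 = 19·cos47.9° = 12.7; c'Δl = 14.54; W sinα = 14.1
Σc'Δl = 58.3 kN/m; ΣN' = 201.0 kN/m; ΣW sinα = 72.5 kN/m
Resisting = 58.3 + 201.0·tan23.9° = 58.3 + 89.1 = 147.4 kN/m
FS = 147.4 / 72.5 = 2.034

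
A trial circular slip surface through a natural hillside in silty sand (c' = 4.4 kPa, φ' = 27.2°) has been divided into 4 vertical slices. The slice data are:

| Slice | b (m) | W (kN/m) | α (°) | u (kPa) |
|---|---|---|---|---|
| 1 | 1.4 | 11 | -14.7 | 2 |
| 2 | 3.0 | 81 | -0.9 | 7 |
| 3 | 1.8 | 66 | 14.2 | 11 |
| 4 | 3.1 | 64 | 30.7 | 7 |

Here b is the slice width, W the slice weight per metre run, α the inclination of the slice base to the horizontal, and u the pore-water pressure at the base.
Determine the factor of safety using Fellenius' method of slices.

Ordinary method of slices: FS = Σ[c'·Δl_i + (W_i cosα_i − u_i·Δl_i)·tanφ'] / Σ W_i sinα_i, with Δl_i = b_i / cosα_i.
Slice 1: Δl = 1.4/cos(-14.7°) = 1.447 m; N'_1 = 11·cos(-14.7°) − 2·1.447 = 7.7; c'Δl = 6.37; W sinα = -2.8
Slice 2: Δl = 3.0/cos(-0.9°) = 3.000 m; N'_2 = 81·cos(-0.9°) − 7·3.000 = 60.0; c'Δl = 13.20; W sinα = -1.3
Slice 3: Δl = 1.8/cos14.2° = 1.857 m; N'_3 = 66·cos14.2° − 11·1.857 = 43.6; c'Δl = 8.17; W sinα = 16.2
Slice 4: Δl = 3.1/cos30.7° = 3.605 m; N'_4 = 64·cos30.7° − 7·3.605 = 29.8; c'Δl = 15.86; W sinα = 32.7
Σc'Δl = 43.6 kN/m; ΣN' = 141.1 kN/m; ΣW sinα = 44.8 kN/m
Resisting = 43.6 + 141.1·tan27.2° = 43.6 + 72.5 = 116.1 kN/m
FS = 116.1 / 44.8 = 2.592

FS = 2.59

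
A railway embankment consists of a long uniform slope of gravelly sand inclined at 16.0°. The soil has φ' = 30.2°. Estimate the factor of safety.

For a dry cohesionless infinite slope the factor of safety is FS = tanφ' / tanβ.
FS = tan30.2° / tan16.0° = 0.5820 / 0.2867 = 2.030

FS = 2.03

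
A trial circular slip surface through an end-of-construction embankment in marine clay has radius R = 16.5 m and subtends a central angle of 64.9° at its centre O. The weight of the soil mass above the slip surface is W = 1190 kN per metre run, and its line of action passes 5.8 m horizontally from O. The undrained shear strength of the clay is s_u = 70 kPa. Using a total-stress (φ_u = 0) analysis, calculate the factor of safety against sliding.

FS = 3.13

Taking moments about the centre O, the resisting moment is provided by the undrained shear strength acting along the arc:
Arc length L_a = R·θ = 16.5·(64.9°·π/180) = 16.5·1.1327 = 18.69 m
M_R = s_u·L_a·R = 70·18.69·16.5 = 21586.8 kN·m/m
M_D = W·d = 1190·5.8 = 6902.0 kN·m/m
FS = M_R / M_D = 21586.8 / 6902.0 = 3.128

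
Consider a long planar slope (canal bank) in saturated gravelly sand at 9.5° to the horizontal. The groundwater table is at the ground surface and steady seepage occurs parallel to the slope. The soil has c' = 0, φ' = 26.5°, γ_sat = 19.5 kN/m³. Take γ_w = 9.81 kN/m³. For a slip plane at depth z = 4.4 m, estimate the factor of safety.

With seepage parallel to the slope and the water table at the surface, the effective normal stress on the slip plane uses the buoyant unit weight γ' = γ_sat − γ_w while the driving shear stress uses γ_sat:
FS = [c' + γ' z cos²β tanφ'] / [γ_sat z sinβ cosβ]
(For c' = 0 this reduces to FS = (γ'/γ_sat)·tanφ'/tanβ.)
γ' = 19.5 − 9.81 = 9.69 kN/m³
Numerator = 0.0 + 9.69·4.4·cos²9.5°·tan26.5° = 0.0 + 9.69·4.4·0.9728·0.4986 = 20.678 kPa
Denominator = 19.5·4.4·sin9.5°·cos9.5° = 19.5·4.4·0.1650·0.9863 = 13.967 kPa
FS = 20.678 / 13.967 = 1.481

FS = 1.48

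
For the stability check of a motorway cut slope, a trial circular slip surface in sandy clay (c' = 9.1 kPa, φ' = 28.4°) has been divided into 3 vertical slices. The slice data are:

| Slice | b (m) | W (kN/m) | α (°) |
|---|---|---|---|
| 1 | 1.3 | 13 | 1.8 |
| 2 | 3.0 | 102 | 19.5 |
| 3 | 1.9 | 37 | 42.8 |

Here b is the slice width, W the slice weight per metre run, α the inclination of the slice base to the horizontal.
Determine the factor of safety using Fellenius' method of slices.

Ordinary method of slices: FS = Σ[c'·Δl_i + (W_i cosα_i)·tanφ'] / Σ W_i sinα_i, with Δl_i = b_i / cosα_i.
Slice 1: Δl = 1.3/cos1.8° = 1.301 m; N'_1 = 13·cos1.8° = 13.0; c'Δl = 11.84; W sinα = 0.4
Slice 2: Δl = 3.0/cos19.5° = 3.183 m; N'_2 = 102·cos19.5° = 96.1; c'Δl = 28.96; W sinα = 34.0
Slice 3: Δl = 1.9/cos42.8° = 2.590 m; N'_3 = 37·cos42.8° = 27.1; c'Δl = 23.56; W sinα = 25.1
Σc'Δl = 64.4 kN/m; ΣN' = 136.3 kN/m; ΣW sinα = 59.6 kN/m
Resisting = 64.4 + 136.3·tan28.4° = 64.4 + 73.7 = 138.1 kN/m
FS = 138.1 / 59.6 = 2.316

FS = 2.32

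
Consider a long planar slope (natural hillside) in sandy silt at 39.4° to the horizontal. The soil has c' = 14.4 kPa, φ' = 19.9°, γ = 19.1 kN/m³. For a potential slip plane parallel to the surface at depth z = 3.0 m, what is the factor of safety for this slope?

For an infinite slope with a slip plane parallel to the surface (no pore pressure): FS = [c' + γz cos²β tanφ'] / [γz sinβ cosβ].
γz = 19.1·3.0 = 57.30 kN/m²
Numerator = 14.4 + 57.30·cos²39.4°·tan19.9° = 14.4 + 57.30·0.5971·0.3620 = 26.786 kPa
Denominator = 57.30·sin39.4°·cos39.4° = 57.30·0.6347·0.7727 = 28.104 kPa
FS = 26.786 / 28.104 = 0.953

FS = 0.95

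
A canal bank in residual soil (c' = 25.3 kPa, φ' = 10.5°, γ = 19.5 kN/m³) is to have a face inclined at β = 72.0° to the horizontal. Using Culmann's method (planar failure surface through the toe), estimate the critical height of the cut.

Culmann's analysis gives the critical failure plane at α_cr = (β + φ')/2 = (72.0 + 10.5)/2 = 41.2°, and the critical height
H_c = (4c'/γ) · sinβ cosφ' / [1 − cos(β − φ')]
    = (4·25.3/19.5) · sin72.0°·cos10.5° / [1 − cos(61.5°)]
    = 5.190 · 0.9511·0.9833 / [1 − 0.4772]
    = 5.190 · 0.9351 / 0.5228
    = 9.28 m

H_c = 9.28 m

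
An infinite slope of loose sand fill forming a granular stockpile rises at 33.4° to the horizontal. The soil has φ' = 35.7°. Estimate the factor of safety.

For a dry cohesionless infinite slope the factor of safety is FS = tanφ' / tanβ.
FS = tan35.7° / tan33.4° = 0.7186 / 0.6594 = 1.090

FS = 1.09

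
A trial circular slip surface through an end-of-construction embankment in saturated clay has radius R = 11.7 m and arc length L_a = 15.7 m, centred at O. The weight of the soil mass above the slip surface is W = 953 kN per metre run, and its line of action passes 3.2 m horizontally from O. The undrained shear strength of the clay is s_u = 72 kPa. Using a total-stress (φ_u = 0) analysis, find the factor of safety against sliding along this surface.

FS = 4.34

Taking moments about the centre O, the resisting moment is provided by the undrained shear strength acting along the arc:
M_R = s_u·L_a·R = 72·15.70·11.7 = 13225.7 kN·m/m
M_D = W·d = 953·3.2 = 3049.6 kN·m/m
FS = M_R / M_D = 13225.7 / 3049.6 = 4.337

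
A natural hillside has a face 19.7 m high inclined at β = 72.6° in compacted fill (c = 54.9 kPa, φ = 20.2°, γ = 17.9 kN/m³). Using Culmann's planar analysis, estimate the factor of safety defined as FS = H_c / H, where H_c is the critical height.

FS = 1.43

H_c = (4c/γ) · sinβ cosφ / [1 − cos(β − φ)]
    = (4·54.9/17.9) · sin72.6°·cos20.2° / [1 − cos52.4°]
    = 12.268 · 0.8955 / 0.3899 = 28.18 m
FS = H_c / H = 28.18 / 19.7 = 1.431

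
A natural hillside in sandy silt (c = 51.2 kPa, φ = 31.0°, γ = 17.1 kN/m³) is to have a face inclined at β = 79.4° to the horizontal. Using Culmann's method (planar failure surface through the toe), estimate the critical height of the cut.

H_c = 30.03 m

Culmann's analysis gives the critical failure plane at α_cr = (β + φ)/2 = (79.4 + 31.0)/2 = 55.2°, and the critical height
H_c = (4c/γ) · sinβ cosφ / [1 − cos(β − φ)]
    = (4·51.2/17.1) · sin79.4°·cos31.0° / [1 − cos(48.4°)]
    = 11.977 · 0.9829·0.8572 / [1 − 0.6639]
    = 11.977 · 0.8425 / 0.3361
    = 30.03 m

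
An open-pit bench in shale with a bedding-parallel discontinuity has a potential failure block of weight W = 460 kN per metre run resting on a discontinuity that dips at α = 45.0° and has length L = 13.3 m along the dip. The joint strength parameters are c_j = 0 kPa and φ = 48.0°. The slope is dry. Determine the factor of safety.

FS = 1.11

Resolving the block weight along and normal to the plane and applying the Mohr–Coulomb strength on the joint:
N' = W cosα = 460·cos45.0° = 325.3 kN/m
Driving force T = W sinα = 460·sin45.0° = 325.3 kN/m
Resisting force R = c_j·L + N'·tanφ = 0·13.3 + 325.3·tan48.0° = 0.0 + 361.2 = 361.2 kN/m
FS = R / T = 361.2 / 325.3 = 1.111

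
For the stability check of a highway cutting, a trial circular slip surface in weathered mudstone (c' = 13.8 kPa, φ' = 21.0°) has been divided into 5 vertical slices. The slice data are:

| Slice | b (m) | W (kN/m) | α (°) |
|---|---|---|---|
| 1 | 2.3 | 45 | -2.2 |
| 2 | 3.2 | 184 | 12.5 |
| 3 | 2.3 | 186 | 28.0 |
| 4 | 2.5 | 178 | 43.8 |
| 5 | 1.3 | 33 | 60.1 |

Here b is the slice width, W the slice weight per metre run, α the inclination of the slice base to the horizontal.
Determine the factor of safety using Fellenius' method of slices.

Ordinary method of slices: FS = Σ[c'·Δl_i + (W_i cosα_i)·tanφ'] / Σ W_i sinα_i, with Δl_i = b_i / cosα_i.
Slice 1: Δl = 2.3/cos(-2.2°) = 2.302 m; N'_1 = 45·cos(-2.2°) = 45.0; c'Δl = 31.76; W sinα = -1.7
Slice 2: Δl = 3.2/cos12.5° = 3.278 m; N'_2 = 184·cos12.5° = 179.6; c'Δl = 45.23; W sinα = 39.8
Slice 3: Δl = 2.3/cos28.0° = 2.605 m; N'_3 = 186·cos28.0° = 164.2; c'Δl = 35.95; W sinα = 87.3
Slice 4: Δl = 2.5/cos43.8° = 3.464 m; N'_4 = 178·cos43.8° = 128.5; c'Δl = 47.80; W sinα = 123.2
Slice 5: Δl = 1.3/cos60.1° = 2.608 m; N'_5 = 33·cos60.1° = 16.5; c'Δl = 35.99; W sinα = 28.6
Σc'Δl = 196.7 kN/m; ΣN' = 533.8 kN/m; ΣW sinα = 277.2 kN/m
Resisting = 196.7 + 533.8·tan21.0° = 196.7 + 204.9 = 401.6 kN/m
FS = 401.6 / 277.2 = 1.449

FS = 1.45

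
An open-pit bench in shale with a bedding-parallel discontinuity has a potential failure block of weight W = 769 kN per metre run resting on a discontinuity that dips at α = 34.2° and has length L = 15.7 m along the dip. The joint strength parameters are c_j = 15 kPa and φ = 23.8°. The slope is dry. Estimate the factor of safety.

Resolving the block weight along and normal to the plane and applying the Mohr–Coulomb strength on the joint:
N' = W cosα = 769·cos34.2° = 636.0 kN/m
Driving force T = W sinα = 769·sin34.2° = 432.2 kN/m
Resisting force R = c_j·L + N'·tanφ = 15·15.7 + 636.0·tan23.8° = 235.5 + 280.5 = 516.0 kN/m
FS = R / T = 516.0 / 432.2 = 1.194

FS = 1.19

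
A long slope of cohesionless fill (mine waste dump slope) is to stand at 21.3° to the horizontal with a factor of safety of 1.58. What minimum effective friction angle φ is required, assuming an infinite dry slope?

FS = tanφ/tanβ ⇒ tanφ = FS · tanβ = 1.58 · tan21.3° = 0.6160
φ = arctan(0.6160) = 31.63°

φ = 31.6°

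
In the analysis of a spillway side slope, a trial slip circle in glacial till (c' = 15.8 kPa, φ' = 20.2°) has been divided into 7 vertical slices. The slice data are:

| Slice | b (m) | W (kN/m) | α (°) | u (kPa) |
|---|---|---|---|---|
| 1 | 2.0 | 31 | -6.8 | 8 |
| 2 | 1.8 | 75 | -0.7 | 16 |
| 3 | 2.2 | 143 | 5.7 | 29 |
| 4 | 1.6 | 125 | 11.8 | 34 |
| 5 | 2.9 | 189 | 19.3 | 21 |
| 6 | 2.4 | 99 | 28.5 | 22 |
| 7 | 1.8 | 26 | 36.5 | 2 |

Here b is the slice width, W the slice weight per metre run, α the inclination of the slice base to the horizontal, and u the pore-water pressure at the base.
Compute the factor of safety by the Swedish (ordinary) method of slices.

FS = 2.38

Ordinary method of slices: FS = Σ[c'·Δl_i + (W_i cosα_i − u_i·Δl_i)·tanφ'] / Σ W_i sinα_i, with Δl_i = b_i / cosα_i.
Slice 1: Δl = 2.0/cos(-6.8°) = 2.014 m; N'_1 = 31·cos(-6.8°) − 8·2.014 = 14.7; c'Δl = 31.82; W sinα = -3.7
Slice 2: Δl = 1.8/cos(-0.7°) = 1.800 m; N'_2 = 75·cos(-0.7°) − 16·1.800 = 46.2; c'Δl = 28.44; W sinα = -0.9
Slice 3: Δl = 2.2/cos5.7° = 2.211 m; N'_3 = 143·cos5.7° − 29·2.211 = 78.2; c'Δl = 34.93; W sinα = 14.2
Slice 4: Δl = 1.6/cos11.8° = 1.635 m; N'_4 = 125·cos11.8° − 34·1.635 = 66.8; c'Δl = 25.83; W sinα = 25.6
Slice 5: Δl = 2.9/cos19.3° = 3.073 m; N'_5 = 189·cos19.3° − 21·3.073 = 113.9; c'Δl = 48.55; W sinα = 62.5
Slice 6: Δl = 2.4/cos28.5° = 2.731 m; N'_6 = 99·cos28.5° − 22·2.731 = 26.9; c'Δl = 43.15; W sinα = 47.2
Slice 7: Δl = 1.8/cos36.5° = 2.239 m; N'_7 = 26·cos36.5° − 2·2.239 = 16.4; c'Δl = 35.38; W sinα = 15.5
Σc'Δl = 248.1 kN/m; ΣN' = 363.0 kN/m; ΣW sinα = 160.3 kN/m
Resisting = 248.1 + 363.0·tan20.2° = 248.1 + 133.6 = 381.7 kN/m
FS = 381.7 / 160.3 = 2.380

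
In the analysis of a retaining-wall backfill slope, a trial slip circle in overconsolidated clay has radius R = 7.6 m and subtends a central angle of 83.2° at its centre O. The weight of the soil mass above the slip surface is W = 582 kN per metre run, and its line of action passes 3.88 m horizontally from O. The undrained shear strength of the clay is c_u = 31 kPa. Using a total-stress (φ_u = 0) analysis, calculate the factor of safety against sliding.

Taking moments about the centre O, the resisting moment is provided by the undrained shear strength acting along the arc:
Arc length L_a = R·θ = 7.6·(83.2°·π/180) = 7.6·1.4521 = 11.04 m
M_R = c_u·L_a·R = 31·11.04·7.6 = 2600.1 kN·m/m
M_D = W·d = 582·3.88 = 2258.2 kN·m/m
FS = M_R / M_D = 2600.1 / 2258.2 = 1.151

FS = 1.15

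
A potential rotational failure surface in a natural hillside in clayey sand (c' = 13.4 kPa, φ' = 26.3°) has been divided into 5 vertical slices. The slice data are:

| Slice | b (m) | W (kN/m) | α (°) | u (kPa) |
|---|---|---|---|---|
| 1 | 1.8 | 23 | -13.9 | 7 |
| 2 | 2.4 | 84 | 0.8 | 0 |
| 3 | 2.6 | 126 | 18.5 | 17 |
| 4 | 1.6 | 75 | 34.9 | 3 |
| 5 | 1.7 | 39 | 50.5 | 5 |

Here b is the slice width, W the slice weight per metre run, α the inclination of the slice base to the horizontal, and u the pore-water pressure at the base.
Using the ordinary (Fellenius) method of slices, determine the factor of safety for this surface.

FS = 2.49

Ordinary method of slices: FS = Σ[c'·Δl_i + (W_i cosα_i − u_i·Δl_i)·tanφ'] / Σ W_i sinα_i, with Δl_i = b_i / cosα_i.
Slice 1: Δl = 1.8/cos(-13.9°) = 1.854 m; N'_1 = 23·cos(-13.9°) − 7·1.854 = 9.3; c'Δl = 24.85; W sinα = -5.5
Slice 2: Δl = 2.4/cos0.8° = 2.400 m; N'_2 = 84·cos0.8° − 0·2.400 = 84.0; c'Δl = 32.16; W sinα = 1.2
Slice 3: Δl = 2.6/cos18.5° = 2.742 m; N'_3 = 126·cos18.5° − 17·2.742 = 72.9; c'Δl = 36.74; W sinα = 40.0
Slice 4: Δl = 1.6/cos34.9° = 1.951 m; N'_4 = 75·cos34.9° − 3·1.951 = 55.7; c'Δl = 26.14; W sinα = 42.9
Slice 5: Δl = 1.7/cos50.5° = 2.673 m; N'_5 = 39·cos50.5° − 5·2.673 = 11.4; c'Δl = 35.81; W sinα = 30.1
Σc'Δl = 155.7 kN/m; ΣN' = 233.3 kN/m; ΣW sinα = 108.6 kN/m
Resisting = 155.7 + 233.3·tan26.3° = 155.7 + 115.3 = 271.0 kN/m
FS = 271.0 / 108.6 = 2.495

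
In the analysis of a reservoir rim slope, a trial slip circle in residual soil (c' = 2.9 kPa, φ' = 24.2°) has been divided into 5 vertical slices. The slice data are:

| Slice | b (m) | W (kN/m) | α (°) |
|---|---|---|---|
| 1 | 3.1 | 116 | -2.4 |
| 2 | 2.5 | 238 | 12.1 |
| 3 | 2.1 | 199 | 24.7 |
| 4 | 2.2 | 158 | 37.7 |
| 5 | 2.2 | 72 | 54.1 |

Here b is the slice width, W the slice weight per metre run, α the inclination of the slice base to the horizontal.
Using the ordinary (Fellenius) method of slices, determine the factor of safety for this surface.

Ordinary method of slices: FS = Σ[c'·Δl_i + (W_i cosα_i)·tanφ'] / Σ W_i sinα_i, with Δl_i = b_i / cosα_i.
Slice 1: Δl = 3.1/cos(-2.4°) = 3.103 m; N'_1 = 116·cos(-2.4°) = 115.9; c'Δl = 9.00; W sinα = -4.9
Slice 2: Δl = 2.5/cos12.1° = 2.557 m; N'_2 = 238·cos12.1° = 232.7; c'Δl = 7.41; W sinα = 49.9
Slice 3: Δl = 2.1/cos24.7° = 2.311 m; N'_3 = 199·cos24.7° = 180.8; c'Δl = 6.70; W sinα = 83.2
Slice 4: Δl = 2.2/cos37.7° = 2.781 m; N'_4 = 158·cos37.7° = 125.0; c'Δl = 8.06; W sinα = 96.6
Slice 5: Δl = 2.2/cos54.1° = 3.752 m; N'_5 = 72·cos54.1° = 42.2; c'Δl = 10.88; W sinα = 58.3
Σc'Δl = 42.1 kN/m; ΣN' = 696.6 kN/m; ΣW sinα = 283.1 kN/m
Resisting = 42.1 + 696.6·tan24.2° = 42.1 + 313.1 = 355.1 kN/m
FS = 355.1 / 283.1 = 1.254

FS = 1.25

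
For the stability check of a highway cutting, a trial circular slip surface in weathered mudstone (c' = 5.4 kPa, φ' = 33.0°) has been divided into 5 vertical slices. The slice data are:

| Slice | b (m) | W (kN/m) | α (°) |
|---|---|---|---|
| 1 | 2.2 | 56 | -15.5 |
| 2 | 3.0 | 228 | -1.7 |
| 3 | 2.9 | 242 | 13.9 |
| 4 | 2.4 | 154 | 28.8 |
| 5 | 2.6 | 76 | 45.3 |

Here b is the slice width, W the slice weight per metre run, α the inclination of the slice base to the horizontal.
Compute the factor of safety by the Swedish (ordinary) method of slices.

FS = 3.26

Ordinary method of slices: FS = Σ[c'·Δl_i + (W_i cosα_i)·tanφ'] / Σ W_i sinα_i, with Δl_i = b_i / cosα_i.
Slice 1: Δl = 2.2/cos(-15.5°) = 2.283 m; N'_1 = 56·cos(-15.5°) = 54.0; c'Δl = 12.33; W sinα = -15.0
Slice 2: Δl = 3.0/cos(-1.7°) = 3.001 m; N'_2 = 228·cos(-1.7°) = 227.9; c'Δl = 16.21; W sinα = -6.8
Slice 3: Δl = 2.9/cos13.9° = 2.987 m; N'_3 = 242·cos13.9° = 234.9; c'Δl = 16.13; W sinα = 58.1
Slice 4: Δl = 2.4/cos28.8° = 2.739 m; N'_4 = 154·cos28.8° = 135.0; c'Δl = 14.79; W sinα = 74.2
Slice 5: Δl = 2.6/cos45.3° = 3.696 m; N'_5 = 76·cos45.3° = 53.5; c'Δl = 19.96; W sinα = 54.0
Σc'Δl = 79.4 kN/m; ΣN' = 705.2 kN/m; ΣW sinα = 164.6 kN/m
Resisting = 79.4 + 705.2·tan33.0° = 79.4 + 458.0 = 537.4 kN/m
FS = 537.4 / 164.6 = 3.264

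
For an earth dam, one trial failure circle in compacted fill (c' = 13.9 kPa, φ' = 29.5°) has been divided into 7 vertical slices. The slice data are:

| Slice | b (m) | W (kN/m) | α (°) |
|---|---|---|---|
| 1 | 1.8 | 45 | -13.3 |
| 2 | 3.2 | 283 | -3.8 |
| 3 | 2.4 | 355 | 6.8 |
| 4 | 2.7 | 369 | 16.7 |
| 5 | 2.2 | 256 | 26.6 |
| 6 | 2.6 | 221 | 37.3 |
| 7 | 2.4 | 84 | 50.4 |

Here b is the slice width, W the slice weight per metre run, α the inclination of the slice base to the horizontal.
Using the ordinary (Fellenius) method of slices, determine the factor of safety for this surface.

FS = 2.59

Ordinary method of slices: FS = Σ[c'·Δl_i + (W_i cosα_i)·tanφ'] / Σ W_i sinα_i, with Δl_i = b_i / cosα_i.
Slice 1: Δl = 1.8/cos(-13.3°) = 1.850 m; N'_1 = 45·cos(-13.3°) = 43.8; c'Δl = 25.71; W sinα = -10.4
Slice 2: Δl = 3.2/cos(-3.8°) = 3.207 m; N'_2 = 283·cos(-3.8°) = 282.4; c'Δl = 44.58; W sinα = -18.8
Slice 3: Δl = 2.4/cos6.8° = 2.417 m; N'_3 = 355·cos6.8° = 352.5; c'Δl = 33.60; W sinα = 42.0
Slice 4: Δl = 2.7/cos16.7° = 2.819 m; N'_4 = 369·cos16.7° = 353.4; c'Δl = 39.18; W sinα = 106.0
Slice 5: Δl = 2.2/cos26.6° = 2.460 m; N'_5 = 256·cos26.6° = 228.9; c'Δl = 34.20; W sinα = 114.6
Slice 6: Δl = 2.6/cos37.3° = 3.268 m; N'_6 = 221·cos37.3° = 175.8; c'Δl = 45.43; W sinα = 133.9
Slice 7: Δl = 2.4/cos50.4° = 3.765 m; N'_7 = 84·cos50.4° = 53.5; c'Δl = 52.34; W sinα = 64.7
Σc'Δl = 275.0 kN/m; ΣN' = 1490.4 kN/m; ΣW sinα = 432.2 kN/m
Resisting = 275.0 + 1490.4·tan29.5° = 275.0 + 843.2 = 1118.2 kN/m
FS = 1118.2 / 432.2 = 2.587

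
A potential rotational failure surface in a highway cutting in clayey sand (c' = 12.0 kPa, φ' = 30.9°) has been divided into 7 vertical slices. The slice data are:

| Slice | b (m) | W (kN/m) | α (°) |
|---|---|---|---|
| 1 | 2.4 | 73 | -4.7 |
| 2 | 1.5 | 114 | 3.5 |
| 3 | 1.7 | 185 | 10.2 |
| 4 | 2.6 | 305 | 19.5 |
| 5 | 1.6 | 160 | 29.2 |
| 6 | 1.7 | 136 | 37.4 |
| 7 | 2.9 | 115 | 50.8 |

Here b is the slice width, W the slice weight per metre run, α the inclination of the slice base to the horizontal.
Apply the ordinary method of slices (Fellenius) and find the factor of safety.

Ordinary method of slices: FS = Σ[c'·Δl_i + (W_i cosα_i)·tanφ'] / Σ W_i sinα_i, with Δl_i = b_i / cosα_i.
Slice 1: Δl = 2.4/cos(-4.7°) = 2.408 m; N'_1 = 73·cos(-4.7°) = 72.8; c'Δl = 28.90; W sinα = -6.0
Slice 2: Δl = 1.5/cos3.5° = 1.503 m; N'_2 = 114·cos3.5° = 113.8; c'Δl = 18.03; W sinα = 7.0
Slice 3: Δl = 1.7/cos10.2° = 1.727 m; N'_3 = 185·cos10.2° = 182.1; c'Δl = 20.73; W sinα = 32.8
Slice 4: Δl = 2.6/cos19.5° = 2.758 m; N'_4 = 305·cos19.5° = 287.5; c'Δl = 33.10; W sinα = 101.8
Slice 5: Δl = 1.6/cos29.2° = 1.833 m; N'_5 = 160·cos29.2° = 139.7; c'Δl = 22.00; W sinα = 78.1
Slice 6: Δl = 1.7/cos37.4° = 2.140 m; N'_6 = 136·cos37.4° = 108.0; c'Δl = 25.68; W sinα = 82.6
Slice 7: Δl = 2.9/cos50.8° = 4.588 m; N'_7 = 115·cos50.8° = 72.7; c'Δl = 55.06; W sinα = 89.1
Σc'Δl = 203.5 kN/m; ΣN' = 976.5 kN/m; ΣW sinα = 385.3 kN/m
Resisting = 203.5 + 976.5·tan30.9° = 203.5 + 584.4 = 787.9 kN/m
FS = 787.9 / 385.3 = 2.045

FS = 2.04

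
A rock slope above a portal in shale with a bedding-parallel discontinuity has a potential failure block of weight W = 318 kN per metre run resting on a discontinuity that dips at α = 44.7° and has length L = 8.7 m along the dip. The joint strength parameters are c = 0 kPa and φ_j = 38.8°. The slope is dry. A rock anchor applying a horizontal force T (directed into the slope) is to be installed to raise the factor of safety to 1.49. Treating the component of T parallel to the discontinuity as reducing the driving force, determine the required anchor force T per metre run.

Resolving forces along and normal to the sliding plane, with the horizontal anchor force T adding T·sinα to the effective normal force and T·cosα acting up the plane against the driving force:
FS = [cL + (W cosα + T sinα) tanφ_j] / [W sinα − T cosα]
Without the anchor: N' = 226.0 kN/m, driving T_d = 223.7 kN/m, resisting R = 0·8.7 + 226.0·tan38.8° = 181.7 kN/m, FS = 0.81.
Setting FS = 1.49 and solving for T:
1.49·(223.7 − T cos44.7°) = 181.7 + T sin44.7°·tan38.8°
T·(sin44.7°·tan38.8° + 1.49·cos44.7°) = 1.49·223.7 − 181.7
T·(0.7034·0.8040 + 1.49·0.7108) = 333.3 − 181.7 = 151.5
T·1.6246 = 151.5
T = 93.3 kN/m

T = 93 kN/m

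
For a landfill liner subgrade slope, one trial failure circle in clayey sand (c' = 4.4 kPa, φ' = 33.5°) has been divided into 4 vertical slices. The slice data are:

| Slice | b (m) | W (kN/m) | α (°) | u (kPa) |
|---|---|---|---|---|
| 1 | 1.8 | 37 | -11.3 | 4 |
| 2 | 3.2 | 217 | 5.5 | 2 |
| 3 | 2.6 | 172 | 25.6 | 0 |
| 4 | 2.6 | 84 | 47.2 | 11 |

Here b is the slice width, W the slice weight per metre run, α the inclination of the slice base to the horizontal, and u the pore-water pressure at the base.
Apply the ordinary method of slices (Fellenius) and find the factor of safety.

FS = 2.16

Ordinary method of slices: FS = Σ[c'·Δl_i + (W_i cosα_i − u_i·Δl_i)·tanφ'] / Σ W_i sinα_i, with Δl_i = b_i / cosα_i.
Slice 1: Δl = 1.8/cos(-11.3°) = 1.836 m; N'_1 = 37·cos(-11.3°) − 4·1.836 = 28.9; c'Δl = 8.08; W sinα = -7.3
Slice 2: Δl = 3.2/cos5.5° = 3.215 m; N'_2 = 217·cos5.5° − 2·3.215 = 209.6; c'Δl = 14.15; W sinα = 20.8
Slice 3: Δl = 2.6/cos25.6° = 2.883 m; N'_3 = 172·cos25.6° − 0·2.883 = 155.1; c'Δl = 12.69; W sinα = 74.3
Slice 4: Δl = 2.6/cos47.2° = 3.827 m; N'_4 = 84·cos47.2° − 11·3.827 = 15.0; c'Δl = 16.84; W sinα = 61.6
Σc'Δl = 51.7 kN/m; ΣN' = 408.6 kN/m; ΣW sinα = 149.5 kN/m
Resisting = 51.7 + 408.6·tan33.5° = 51.7 + 270.5 = 322.2 kN/m
FS = 322.2 / 149.5 = 2.155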